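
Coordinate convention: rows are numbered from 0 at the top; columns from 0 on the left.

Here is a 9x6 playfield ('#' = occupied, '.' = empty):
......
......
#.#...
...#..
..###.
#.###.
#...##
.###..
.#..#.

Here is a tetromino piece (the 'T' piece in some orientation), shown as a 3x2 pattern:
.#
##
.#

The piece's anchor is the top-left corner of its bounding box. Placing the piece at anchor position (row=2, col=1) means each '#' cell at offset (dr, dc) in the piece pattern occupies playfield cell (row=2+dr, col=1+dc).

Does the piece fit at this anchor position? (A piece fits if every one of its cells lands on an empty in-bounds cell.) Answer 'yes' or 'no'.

Check each piece cell at anchor (2, 1):
  offset (0,1) -> (2,2): occupied ('#') -> FAIL
  offset (1,0) -> (3,1): empty -> OK
  offset (1,1) -> (3,2): empty -> OK
  offset (2,1) -> (4,2): occupied ('#') -> FAIL
All cells valid: no

Answer: no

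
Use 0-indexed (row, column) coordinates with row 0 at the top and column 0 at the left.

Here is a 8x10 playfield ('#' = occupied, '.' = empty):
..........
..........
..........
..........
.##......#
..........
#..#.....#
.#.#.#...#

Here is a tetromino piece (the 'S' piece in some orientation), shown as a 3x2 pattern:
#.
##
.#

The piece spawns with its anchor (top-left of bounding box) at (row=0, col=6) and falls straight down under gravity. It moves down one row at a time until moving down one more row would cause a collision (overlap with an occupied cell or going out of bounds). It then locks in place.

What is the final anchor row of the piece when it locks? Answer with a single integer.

Answer: 5

Derivation:
Spawn at (row=0, col=6). Try each row:
  row 0: fits
  row 1: fits
  row 2: fits
  row 3: fits
  row 4: fits
  row 5: fits
  row 6: blocked -> lock at row 5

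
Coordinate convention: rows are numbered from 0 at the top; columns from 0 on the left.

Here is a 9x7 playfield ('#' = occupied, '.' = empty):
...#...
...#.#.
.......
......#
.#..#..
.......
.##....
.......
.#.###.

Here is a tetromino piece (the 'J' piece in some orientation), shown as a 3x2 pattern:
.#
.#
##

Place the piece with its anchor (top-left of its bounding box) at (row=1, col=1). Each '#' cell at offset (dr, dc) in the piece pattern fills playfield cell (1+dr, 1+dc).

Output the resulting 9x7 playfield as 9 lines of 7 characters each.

Answer: ...#...
..##.#.
..#....
.##...#
.#..#..
.......
.##....
.......
.#.###.

Derivation:
Fill (1+0,1+1) = (1,2)
Fill (1+1,1+1) = (2,2)
Fill (1+2,1+0) = (3,1)
Fill (1+2,1+1) = (3,2)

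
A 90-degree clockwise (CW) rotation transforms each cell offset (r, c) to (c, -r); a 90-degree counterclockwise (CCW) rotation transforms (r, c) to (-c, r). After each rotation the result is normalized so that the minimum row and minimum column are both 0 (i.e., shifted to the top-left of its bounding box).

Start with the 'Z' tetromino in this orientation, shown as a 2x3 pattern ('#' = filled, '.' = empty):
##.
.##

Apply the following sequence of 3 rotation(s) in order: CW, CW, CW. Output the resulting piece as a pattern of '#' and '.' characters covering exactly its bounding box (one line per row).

Answer: .#
##
#.

Derivation:
Start:
##.
.##
After rotation 1 (CW):
.#
##
#.
After rotation 2 (CW):
##.
.##
After rotation 3 (CW):
.#
##
#.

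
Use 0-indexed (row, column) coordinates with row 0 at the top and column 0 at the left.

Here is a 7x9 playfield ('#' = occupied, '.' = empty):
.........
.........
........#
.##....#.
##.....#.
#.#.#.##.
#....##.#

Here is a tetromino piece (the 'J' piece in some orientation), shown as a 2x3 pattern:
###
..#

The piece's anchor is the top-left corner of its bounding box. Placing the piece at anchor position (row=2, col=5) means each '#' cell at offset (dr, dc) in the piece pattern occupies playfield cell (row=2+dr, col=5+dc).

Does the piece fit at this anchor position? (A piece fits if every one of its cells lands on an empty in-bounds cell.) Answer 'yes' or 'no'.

Check each piece cell at anchor (2, 5):
  offset (0,0) -> (2,5): empty -> OK
  offset (0,1) -> (2,6): empty -> OK
  offset (0,2) -> (2,7): empty -> OK
  offset (1,2) -> (3,7): occupied ('#') -> FAIL
All cells valid: no

Answer: no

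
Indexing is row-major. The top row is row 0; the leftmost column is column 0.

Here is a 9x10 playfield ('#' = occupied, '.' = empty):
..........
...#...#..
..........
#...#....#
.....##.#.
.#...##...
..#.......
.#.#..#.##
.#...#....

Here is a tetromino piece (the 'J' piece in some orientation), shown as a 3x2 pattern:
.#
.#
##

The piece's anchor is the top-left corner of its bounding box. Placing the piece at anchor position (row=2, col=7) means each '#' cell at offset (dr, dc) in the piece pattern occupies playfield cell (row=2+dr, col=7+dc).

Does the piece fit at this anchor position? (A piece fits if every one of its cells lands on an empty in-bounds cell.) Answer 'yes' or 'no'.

Answer: no

Derivation:
Check each piece cell at anchor (2, 7):
  offset (0,1) -> (2,8): empty -> OK
  offset (1,1) -> (3,8): empty -> OK
  offset (2,0) -> (4,7): empty -> OK
  offset (2,1) -> (4,8): occupied ('#') -> FAIL
All cells valid: no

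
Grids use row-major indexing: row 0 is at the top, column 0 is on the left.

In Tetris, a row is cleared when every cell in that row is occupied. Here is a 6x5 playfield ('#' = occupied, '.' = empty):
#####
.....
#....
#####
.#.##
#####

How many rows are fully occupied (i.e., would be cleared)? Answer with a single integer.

Check each row:
  row 0: 0 empty cells -> FULL (clear)
  row 1: 5 empty cells -> not full
  row 2: 4 empty cells -> not full
  row 3: 0 empty cells -> FULL (clear)
  row 4: 2 empty cells -> not full
  row 5: 0 empty cells -> FULL (clear)
Total rows cleared: 3

Answer: 3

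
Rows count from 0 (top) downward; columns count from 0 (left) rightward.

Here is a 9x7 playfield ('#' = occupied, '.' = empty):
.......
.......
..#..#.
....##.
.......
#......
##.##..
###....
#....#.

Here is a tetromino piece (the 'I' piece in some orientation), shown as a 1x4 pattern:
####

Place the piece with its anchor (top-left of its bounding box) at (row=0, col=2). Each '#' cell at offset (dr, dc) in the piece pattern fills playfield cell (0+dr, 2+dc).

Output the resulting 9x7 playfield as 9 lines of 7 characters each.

Fill (0+0,2+0) = (0,2)
Fill (0+0,2+1) = (0,3)
Fill (0+0,2+2) = (0,4)
Fill (0+0,2+3) = (0,5)

Answer: ..####.
.......
..#..#.
....##.
.......
#......
##.##..
###....
#....#.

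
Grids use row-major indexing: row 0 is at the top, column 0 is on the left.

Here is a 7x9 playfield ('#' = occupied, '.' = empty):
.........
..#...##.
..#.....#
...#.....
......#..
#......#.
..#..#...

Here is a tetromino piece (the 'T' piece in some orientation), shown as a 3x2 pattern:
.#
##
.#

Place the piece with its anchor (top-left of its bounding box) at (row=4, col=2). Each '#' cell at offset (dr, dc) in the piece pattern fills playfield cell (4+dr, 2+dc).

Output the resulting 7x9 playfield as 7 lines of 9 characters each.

Fill (4+0,2+1) = (4,3)
Fill (4+1,2+0) = (5,2)
Fill (4+1,2+1) = (5,3)
Fill (4+2,2+1) = (6,3)

Answer: .........
..#...##.
..#.....#
...#.....
...#..#..
#.##...#.
..##.#...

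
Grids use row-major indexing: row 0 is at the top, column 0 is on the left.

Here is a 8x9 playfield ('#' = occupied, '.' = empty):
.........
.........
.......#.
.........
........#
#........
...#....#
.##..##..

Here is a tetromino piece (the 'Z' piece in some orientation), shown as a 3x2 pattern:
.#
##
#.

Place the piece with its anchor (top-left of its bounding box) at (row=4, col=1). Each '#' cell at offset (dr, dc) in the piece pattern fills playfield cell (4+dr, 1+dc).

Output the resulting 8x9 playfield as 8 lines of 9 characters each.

Fill (4+0,1+1) = (4,2)
Fill (4+1,1+0) = (5,1)
Fill (4+1,1+1) = (5,2)
Fill (4+2,1+0) = (6,1)

Answer: .........
.........
.......#.
.........
..#.....#
###......
.#.#....#
.##..##..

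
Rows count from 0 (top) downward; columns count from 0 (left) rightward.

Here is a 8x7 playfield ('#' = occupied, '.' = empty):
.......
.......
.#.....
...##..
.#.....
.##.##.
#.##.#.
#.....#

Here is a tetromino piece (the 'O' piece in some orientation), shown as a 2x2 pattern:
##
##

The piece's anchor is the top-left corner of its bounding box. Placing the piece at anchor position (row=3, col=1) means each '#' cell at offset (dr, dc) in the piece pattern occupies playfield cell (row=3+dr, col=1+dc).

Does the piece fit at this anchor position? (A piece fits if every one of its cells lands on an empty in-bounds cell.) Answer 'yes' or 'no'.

Answer: no

Derivation:
Check each piece cell at anchor (3, 1):
  offset (0,0) -> (3,1): empty -> OK
  offset (0,1) -> (3,2): empty -> OK
  offset (1,0) -> (4,1): occupied ('#') -> FAIL
  offset (1,1) -> (4,2): empty -> OK
All cells valid: no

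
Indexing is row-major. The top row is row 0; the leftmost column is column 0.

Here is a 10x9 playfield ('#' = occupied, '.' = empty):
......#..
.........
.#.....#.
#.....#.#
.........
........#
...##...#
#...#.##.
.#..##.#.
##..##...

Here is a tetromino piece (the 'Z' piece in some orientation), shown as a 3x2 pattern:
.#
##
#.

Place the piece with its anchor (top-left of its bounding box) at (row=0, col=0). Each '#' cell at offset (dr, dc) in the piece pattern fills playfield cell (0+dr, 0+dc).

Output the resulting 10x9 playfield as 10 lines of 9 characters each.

Answer: .#....#..
##.......
##.....#.
#.....#.#
.........
........#
...##...#
#...#.##.
.#..##.#.
##..##...

Derivation:
Fill (0+0,0+1) = (0,1)
Fill (0+1,0+0) = (1,0)
Fill (0+1,0+1) = (1,1)
Fill (0+2,0+0) = (2,0)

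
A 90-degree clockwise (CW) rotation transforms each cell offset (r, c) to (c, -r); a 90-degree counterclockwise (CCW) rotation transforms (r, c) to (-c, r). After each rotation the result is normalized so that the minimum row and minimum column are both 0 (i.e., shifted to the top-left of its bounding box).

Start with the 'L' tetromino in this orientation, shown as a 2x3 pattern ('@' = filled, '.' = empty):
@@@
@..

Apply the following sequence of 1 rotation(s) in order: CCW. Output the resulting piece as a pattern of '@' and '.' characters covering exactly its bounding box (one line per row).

Answer: @.
@.
@@

Derivation:
Start:
@@@
@..
After rotation 1 (CCW):
@.
@.
@@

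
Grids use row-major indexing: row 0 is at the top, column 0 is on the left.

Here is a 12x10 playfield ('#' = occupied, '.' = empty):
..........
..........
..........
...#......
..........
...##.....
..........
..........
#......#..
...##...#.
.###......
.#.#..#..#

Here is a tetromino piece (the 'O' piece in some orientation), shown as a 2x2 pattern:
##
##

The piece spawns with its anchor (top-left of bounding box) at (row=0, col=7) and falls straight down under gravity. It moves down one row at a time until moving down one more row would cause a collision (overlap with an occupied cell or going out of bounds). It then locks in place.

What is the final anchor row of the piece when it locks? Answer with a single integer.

Spawn at (row=0, col=7). Try each row:
  row 0: fits
  row 1: fits
  row 2: fits
  row 3: fits
  row 4: fits
  row 5: fits
  row 6: fits
  row 7: blocked -> lock at row 6

Answer: 6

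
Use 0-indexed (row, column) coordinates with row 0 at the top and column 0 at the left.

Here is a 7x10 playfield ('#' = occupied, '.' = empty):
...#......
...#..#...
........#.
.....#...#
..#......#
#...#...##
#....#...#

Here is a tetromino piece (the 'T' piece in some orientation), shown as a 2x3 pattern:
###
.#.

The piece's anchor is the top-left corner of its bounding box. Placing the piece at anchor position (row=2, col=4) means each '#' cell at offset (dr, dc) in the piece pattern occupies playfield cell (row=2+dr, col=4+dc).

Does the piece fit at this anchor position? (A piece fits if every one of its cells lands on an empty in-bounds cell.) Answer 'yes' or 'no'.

Answer: no

Derivation:
Check each piece cell at anchor (2, 4):
  offset (0,0) -> (2,4): empty -> OK
  offset (0,1) -> (2,5): empty -> OK
  offset (0,2) -> (2,6): empty -> OK
  offset (1,1) -> (3,5): occupied ('#') -> FAIL
All cells valid: no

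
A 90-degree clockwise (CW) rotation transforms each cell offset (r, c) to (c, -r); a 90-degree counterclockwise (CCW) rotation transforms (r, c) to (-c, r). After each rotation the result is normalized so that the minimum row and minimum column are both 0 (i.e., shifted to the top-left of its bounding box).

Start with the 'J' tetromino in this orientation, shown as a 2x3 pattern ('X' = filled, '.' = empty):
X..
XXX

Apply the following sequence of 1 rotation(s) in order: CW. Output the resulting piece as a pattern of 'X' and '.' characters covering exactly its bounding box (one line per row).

Answer: XX
X.
X.

Derivation:
Start:
X..
XXX
After rotation 1 (CW):
XX
X.
X.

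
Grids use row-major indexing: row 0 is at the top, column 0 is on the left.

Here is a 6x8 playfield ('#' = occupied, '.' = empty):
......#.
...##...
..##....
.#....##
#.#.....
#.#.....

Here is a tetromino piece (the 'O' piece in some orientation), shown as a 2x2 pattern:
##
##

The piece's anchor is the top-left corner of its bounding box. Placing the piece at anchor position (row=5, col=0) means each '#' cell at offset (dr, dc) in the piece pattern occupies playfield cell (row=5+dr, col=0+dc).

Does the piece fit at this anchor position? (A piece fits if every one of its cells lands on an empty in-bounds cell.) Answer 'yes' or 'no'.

Check each piece cell at anchor (5, 0):
  offset (0,0) -> (5,0): occupied ('#') -> FAIL
  offset (0,1) -> (5,1): empty -> OK
  offset (1,0) -> (6,0): out of bounds -> FAIL
  offset (1,1) -> (6,1): out of bounds -> FAIL
All cells valid: no

Answer: no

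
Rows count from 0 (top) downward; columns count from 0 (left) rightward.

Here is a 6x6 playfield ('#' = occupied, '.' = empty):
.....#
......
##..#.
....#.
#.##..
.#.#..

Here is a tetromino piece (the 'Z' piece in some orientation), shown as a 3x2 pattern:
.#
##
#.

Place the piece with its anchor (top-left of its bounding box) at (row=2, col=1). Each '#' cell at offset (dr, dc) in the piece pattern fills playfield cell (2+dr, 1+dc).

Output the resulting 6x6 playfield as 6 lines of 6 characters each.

Fill (2+0,1+1) = (2,2)
Fill (2+1,1+0) = (3,1)
Fill (2+1,1+1) = (3,2)
Fill (2+2,1+0) = (4,1)

Answer: .....#
......
###.#.
.##.#.
####..
.#.#..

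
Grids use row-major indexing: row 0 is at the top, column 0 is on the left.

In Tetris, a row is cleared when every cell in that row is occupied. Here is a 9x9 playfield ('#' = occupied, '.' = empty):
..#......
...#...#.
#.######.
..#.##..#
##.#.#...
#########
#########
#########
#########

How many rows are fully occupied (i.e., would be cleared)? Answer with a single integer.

Answer: 4

Derivation:
Check each row:
  row 0: 8 empty cells -> not full
  row 1: 7 empty cells -> not full
  row 2: 2 empty cells -> not full
  row 3: 5 empty cells -> not full
  row 4: 5 empty cells -> not full
  row 5: 0 empty cells -> FULL (clear)
  row 6: 0 empty cells -> FULL (clear)
  row 7: 0 empty cells -> FULL (clear)
  row 8: 0 empty cells -> FULL (clear)
Total rows cleared: 4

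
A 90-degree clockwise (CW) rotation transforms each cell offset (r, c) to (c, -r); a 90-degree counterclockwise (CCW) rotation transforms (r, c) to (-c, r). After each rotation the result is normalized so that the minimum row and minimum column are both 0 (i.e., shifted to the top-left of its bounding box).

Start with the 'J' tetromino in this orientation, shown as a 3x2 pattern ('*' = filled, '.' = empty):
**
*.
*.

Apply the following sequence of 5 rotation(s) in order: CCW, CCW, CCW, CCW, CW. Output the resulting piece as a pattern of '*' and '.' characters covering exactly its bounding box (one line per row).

Start:
**
*.
*.
After rotation 1 (CCW):
*..
***
After rotation 2 (CCW):
.*
.*
**
After rotation 3 (CCW):
***
..*
After rotation 4 (CCW):
**
*.
*.
After rotation 5 (CW):
***
..*

Answer: ***
..*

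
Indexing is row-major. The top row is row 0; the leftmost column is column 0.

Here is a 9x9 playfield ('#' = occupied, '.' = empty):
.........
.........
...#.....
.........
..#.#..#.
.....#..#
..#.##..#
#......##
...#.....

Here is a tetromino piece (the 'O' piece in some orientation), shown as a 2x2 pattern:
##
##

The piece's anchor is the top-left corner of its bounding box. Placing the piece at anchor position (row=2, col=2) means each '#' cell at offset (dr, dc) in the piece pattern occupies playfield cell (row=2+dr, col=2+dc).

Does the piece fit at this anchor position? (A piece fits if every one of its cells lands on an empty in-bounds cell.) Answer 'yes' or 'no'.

Check each piece cell at anchor (2, 2):
  offset (0,0) -> (2,2): empty -> OK
  offset (0,1) -> (2,3): occupied ('#') -> FAIL
  offset (1,0) -> (3,2): empty -> OK
  offset (1,1) -> (3,3): empty -> OK
All cells valid: no

Answer: no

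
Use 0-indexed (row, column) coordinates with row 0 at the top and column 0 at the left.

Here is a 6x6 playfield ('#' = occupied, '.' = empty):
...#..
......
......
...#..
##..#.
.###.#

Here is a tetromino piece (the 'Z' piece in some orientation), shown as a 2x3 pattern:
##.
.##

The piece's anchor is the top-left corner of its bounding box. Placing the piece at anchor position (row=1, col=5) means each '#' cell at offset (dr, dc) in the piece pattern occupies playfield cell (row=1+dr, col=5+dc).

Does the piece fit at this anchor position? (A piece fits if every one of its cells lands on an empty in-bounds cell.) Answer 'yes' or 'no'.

Check each piece cell at anchor (1, 5):
  offset (0,0) -> (1,5): empty -> OK
  offset (0,1) -> (1,6): out of bounds -> FAIL
  offset (1,1) -> (2,6): out of bounds -> FAIL
  offset (1,2) -> (2,7): out of bounds -> FAIL
All cells valid: no

Answer: no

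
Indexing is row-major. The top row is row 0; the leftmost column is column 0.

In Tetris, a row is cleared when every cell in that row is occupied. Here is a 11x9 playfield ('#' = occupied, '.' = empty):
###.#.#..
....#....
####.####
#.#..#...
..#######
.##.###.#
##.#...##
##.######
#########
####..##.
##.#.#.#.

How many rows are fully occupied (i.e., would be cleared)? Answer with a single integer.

Answer: 1

Derivation:
Check each row:
  row 0: 4 empty cells -> not full
  row 1: 8 empty cells -> not full
  row 2: 1 empty cell -> not full
  row 3: 6 empty cells -> not full
  row 4: 2 empty cells -> not full
  row 5: 3 empty cells -> not full
  row 6: 4 empty cells -> not full
  row 7: 1 empty cell -> not full
  row 8: 0 empty cells -> FULL (clear)
  row 9: 3 empty cells -> not full
  row 10: 4 empty cells -> not full
Total rows cleared: 1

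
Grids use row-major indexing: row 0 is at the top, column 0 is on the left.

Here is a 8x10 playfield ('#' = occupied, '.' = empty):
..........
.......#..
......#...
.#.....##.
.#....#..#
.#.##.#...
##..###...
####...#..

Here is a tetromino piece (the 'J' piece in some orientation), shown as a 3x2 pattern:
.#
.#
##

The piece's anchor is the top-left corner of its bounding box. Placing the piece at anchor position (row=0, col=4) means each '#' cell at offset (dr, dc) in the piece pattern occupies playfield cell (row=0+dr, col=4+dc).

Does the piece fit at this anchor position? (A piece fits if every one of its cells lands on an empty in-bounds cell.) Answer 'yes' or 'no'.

Answer: yes

Derivation:
Check each piece cell at anchor (0, 4):
  offset (0,1) -> (0,5): empty -> OK
  offset (1,1) -> (1,5): empty -> OK
  offset (2,0) -> (2,4): empty -> OK
  offset (2,1) -> (2,5): empty -> OK
All cells valid: yes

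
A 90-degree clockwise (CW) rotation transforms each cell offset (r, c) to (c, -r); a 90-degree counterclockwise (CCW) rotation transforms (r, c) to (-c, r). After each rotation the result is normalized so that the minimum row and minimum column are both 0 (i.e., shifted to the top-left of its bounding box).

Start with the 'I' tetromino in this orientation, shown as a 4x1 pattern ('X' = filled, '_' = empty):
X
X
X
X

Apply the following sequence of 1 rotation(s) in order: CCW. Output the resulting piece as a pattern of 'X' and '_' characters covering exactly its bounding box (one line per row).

Start:
X
X
X
X
After rotation 1 (CCW):
XXXX

Answer: XXXX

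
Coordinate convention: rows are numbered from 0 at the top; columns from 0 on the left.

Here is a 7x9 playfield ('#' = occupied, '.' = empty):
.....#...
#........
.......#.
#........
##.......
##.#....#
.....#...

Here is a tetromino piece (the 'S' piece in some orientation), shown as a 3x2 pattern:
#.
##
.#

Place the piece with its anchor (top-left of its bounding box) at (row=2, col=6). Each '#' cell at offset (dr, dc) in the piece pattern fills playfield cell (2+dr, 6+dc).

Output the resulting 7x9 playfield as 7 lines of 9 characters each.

Answer: .....#...
#........
......##.
#.....##.
##.....#.
##.#....#
.....#...

Derivation:
Fill (2+0,6+0) = (2,6)
Fill (2+1,6+0) = (3,6)
Fill (2+1,6+1) = (3,7)
Fill (2+2,6+1) = (4,7)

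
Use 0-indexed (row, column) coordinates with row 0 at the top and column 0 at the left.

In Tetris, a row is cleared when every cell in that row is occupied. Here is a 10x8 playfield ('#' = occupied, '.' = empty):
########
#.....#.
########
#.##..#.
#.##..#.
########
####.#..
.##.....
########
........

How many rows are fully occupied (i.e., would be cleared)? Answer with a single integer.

Answer: 4

Derivation:
Check each row:
  row 0: 0 empty cells -> FULL (clear)
  row 1: 6 empty cells -> not full
  row 2: 0 empty cells -> FULL (clear)
  row 3: 4 empty cells -> not full
  row 4: 4 empty cells -> not full
  row 5: 0 empty cells -> FULL (clear)
  row 6: 3 empty cells -> not full
  row 7: 6 empty cells -> not full
  row 8: 0 empty cells -> FULL (clear)
  row 9: 8 empty cells -> not full
Total rows cleared: 4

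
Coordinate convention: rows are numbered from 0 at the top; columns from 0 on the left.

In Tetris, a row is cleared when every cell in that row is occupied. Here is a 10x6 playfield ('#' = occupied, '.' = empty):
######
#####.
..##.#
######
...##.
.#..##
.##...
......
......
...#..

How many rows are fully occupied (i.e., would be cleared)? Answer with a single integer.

Check each row:
  row 0: 0 empty cells -> FULL (clear)
  row 1: 1 empty cell -> not full
  row 2: 3 empty cells -> not full
  row 3: 0 empty cells -> FULL (clear)
  row 4: 4 empty cells -> not full
  row 5: 3 empty cells -> not full
  row 6: 4 empty cells -> not full
  row 7: 6 empty cells -> not full
  row 8: 6 empty cells -> not full
  row 9: 5 empty cells -> not full
Total rows cleared: 2

Answer: 2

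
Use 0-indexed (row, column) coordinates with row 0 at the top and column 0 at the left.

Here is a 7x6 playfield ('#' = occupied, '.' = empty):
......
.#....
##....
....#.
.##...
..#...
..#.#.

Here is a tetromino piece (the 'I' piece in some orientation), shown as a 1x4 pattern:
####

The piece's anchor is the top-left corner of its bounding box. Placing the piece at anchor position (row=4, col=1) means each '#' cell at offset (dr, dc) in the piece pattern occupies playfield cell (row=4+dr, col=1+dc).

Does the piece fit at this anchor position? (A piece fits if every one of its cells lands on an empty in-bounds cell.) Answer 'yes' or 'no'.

Check each piece cell at anchor (4, 1):
  offset (0,0) -> (4,1): occupied ('#') -> FAIL
  offset (0,1) -> (4,2): occupied ('#') -> FAIL
  offset (0,2) -> (4,3): empty -> OK
  offset (0,3) -> (4,4): empty -> OK
All cells valid: no

Answer: no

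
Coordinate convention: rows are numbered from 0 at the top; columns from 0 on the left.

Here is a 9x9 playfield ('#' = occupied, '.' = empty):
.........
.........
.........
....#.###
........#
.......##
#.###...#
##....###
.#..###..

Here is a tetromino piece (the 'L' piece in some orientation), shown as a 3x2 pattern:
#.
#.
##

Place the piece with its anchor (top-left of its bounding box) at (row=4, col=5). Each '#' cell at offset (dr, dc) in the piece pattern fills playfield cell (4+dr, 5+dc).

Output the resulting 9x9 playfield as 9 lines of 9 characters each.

Answer: .........
.........
.........
....#.###
.....#..#
.....#.##
#.#####.#
##....###
.#..###..

Derivation:
Fill (4+0,5+0) = (4,5)
Fill (4+1,5+0) = (5,5)
Fill (4+2,5+0) = (6,5)
Fill (4+2,5+1) = (6,6)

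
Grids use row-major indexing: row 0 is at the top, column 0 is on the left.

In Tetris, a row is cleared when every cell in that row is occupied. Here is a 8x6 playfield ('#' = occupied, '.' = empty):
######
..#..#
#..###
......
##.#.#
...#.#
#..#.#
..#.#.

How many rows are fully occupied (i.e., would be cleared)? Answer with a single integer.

Answer: 1

Derivation:
Check each row:
  row 0: 0 empty cells -> FULL (clear)
  row 1: 4 empty cells -> not full
  row 2: 2 empty cells -> not full
  row 3: 6 empty cells -> not full
  row 4: 2 empty cells -> not full
  row 5: 4 empty cells -> not full
  row 6: 3 empty cells -> not full
  row 7: 4 empty cells -> not full
Total rows cleared: 1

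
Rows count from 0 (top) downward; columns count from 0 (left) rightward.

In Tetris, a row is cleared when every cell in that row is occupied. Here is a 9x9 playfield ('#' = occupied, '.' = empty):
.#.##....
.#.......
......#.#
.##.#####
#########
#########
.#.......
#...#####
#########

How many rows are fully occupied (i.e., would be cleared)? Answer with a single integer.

Check each row:
  row 0: 6 empty cells -> not full
  row 1: 8 empty cells -> not full
  row 2: 7 empty cells -> not full
  row 3: 2 empty cells -> not full
  row 4: 0 empty cells -> FULL (clear)
  row 5: 0 empty cells -> FULL (clear)
  row 6: 8 empty cells -> not full
  row 7: 3 empty cells -> not full
  row 8: 0 empty cells -> FULL (clear)
Total rows cleared: 3

Answer: 3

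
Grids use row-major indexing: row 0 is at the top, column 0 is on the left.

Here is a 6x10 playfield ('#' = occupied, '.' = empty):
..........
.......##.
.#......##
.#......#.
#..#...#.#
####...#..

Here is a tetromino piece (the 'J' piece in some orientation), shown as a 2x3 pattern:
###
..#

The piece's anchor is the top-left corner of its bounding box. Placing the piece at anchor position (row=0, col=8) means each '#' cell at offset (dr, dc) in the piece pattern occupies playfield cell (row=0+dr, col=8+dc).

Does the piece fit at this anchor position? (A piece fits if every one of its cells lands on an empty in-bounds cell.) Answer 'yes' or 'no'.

Answer: no

Derivation:
Check each piece cell at anchor (0, 8):
  offset (0,0) -> (0,8): empty -> OK
  offset (0,1) -> (0,9): empty -> OK
  offset (0,2) -> (0,10): out of bounds -> FAIL
  offset (1,2) -> (1,10): out of bounds -> FAIL
All cells valid: no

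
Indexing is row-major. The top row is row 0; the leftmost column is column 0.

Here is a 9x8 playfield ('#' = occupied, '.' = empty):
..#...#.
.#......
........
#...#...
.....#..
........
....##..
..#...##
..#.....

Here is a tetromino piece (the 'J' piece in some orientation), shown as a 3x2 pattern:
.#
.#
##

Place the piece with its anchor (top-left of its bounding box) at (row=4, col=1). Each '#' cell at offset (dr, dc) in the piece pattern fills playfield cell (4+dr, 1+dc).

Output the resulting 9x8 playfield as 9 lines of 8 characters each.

Answer: ..#...#.
.#......
........
#...#...
..#..#..
..#.....
.##.##..
..#...##
..#.....

Derivation:
Fill (4+0,1+1) = (4,2)
Fill (4+1,1+1) = (5,2)
Fill (4+2,1+0) = (6,1)
Fill (4+2,1+1) = (6,2)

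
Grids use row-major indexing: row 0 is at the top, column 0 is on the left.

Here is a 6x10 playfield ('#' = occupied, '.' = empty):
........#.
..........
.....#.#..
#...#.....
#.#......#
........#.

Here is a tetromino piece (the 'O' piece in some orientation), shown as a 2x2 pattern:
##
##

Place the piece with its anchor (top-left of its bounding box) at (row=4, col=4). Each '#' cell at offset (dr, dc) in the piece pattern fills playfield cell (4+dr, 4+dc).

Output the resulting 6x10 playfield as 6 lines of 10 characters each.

Answer: ........#.
..........
.....#.#..
#...#.....
#.#.##...#
....##..#.

Derivation:
Fill (4+0,4+0) = (4,4)
Fill (4+0,4+1) = (4,5)
Fill (4+1,4+0) = (5,4)
Fill (4+1,4+1) = (5,5)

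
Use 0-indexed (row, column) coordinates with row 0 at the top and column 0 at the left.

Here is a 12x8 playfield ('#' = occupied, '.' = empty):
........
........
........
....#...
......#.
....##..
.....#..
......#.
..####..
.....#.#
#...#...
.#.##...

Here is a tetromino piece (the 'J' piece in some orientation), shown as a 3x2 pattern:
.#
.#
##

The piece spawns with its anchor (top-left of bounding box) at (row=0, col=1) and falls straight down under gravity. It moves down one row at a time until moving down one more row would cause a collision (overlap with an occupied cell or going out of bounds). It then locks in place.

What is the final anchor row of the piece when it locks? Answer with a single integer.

Spawn at (row=0, col=1). Try each row:
  row 0: fits
  row 1: fits
  row 2: fits
  row 3: fits
  row 4: fits
  row 5: fits
  row 6: blocked -> lock at row 5

Answer: 5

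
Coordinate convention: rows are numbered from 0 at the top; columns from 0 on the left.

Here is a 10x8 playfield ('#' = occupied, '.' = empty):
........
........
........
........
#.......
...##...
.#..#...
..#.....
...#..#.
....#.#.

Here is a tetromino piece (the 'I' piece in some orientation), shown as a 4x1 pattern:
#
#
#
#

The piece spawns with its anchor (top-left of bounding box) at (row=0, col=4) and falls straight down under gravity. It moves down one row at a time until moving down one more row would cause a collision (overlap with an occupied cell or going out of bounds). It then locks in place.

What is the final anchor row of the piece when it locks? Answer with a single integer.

Spawn at (row=0, col=4). Try each row:
  row 0: fits
  row 1: fits
  row 2: blocked -> lock at row 1

Answer: 1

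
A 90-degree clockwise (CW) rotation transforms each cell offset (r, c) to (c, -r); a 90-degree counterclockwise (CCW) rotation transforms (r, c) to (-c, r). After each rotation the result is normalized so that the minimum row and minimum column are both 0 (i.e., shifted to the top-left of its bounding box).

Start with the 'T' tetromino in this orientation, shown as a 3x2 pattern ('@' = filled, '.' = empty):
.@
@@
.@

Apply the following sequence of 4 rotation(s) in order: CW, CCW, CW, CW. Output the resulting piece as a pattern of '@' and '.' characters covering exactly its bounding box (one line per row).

Answer: @.
@@
@.

Derivation:
Start:
.@
@@
.@
After rotation 1 (CW):
.@.
@@@
After rotation 2 (CCW):
.@
@@
.@
After rotation 3 (CW):
.@.
@@@
After rotation 4 (CW):
@.
@@
@.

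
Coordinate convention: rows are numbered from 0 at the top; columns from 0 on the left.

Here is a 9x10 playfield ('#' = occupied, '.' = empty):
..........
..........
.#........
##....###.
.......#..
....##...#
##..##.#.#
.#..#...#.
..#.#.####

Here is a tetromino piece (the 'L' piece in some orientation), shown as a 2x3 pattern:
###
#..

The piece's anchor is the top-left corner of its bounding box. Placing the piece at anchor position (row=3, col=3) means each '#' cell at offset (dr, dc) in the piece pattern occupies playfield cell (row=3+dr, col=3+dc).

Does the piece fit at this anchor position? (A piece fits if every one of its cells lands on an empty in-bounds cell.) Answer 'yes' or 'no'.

Answer: yes

Derivation:
Check each piece cell at anchor (3, 3):
  offset (0,0) -> (3,3): empty -> OK
  offset (0,1) -> (3,4): empty -> OK
  offset (0,2) -> (3,5): empty -> OK
  offset (1,0) -> (4,3): empty -> OK
All cells valid: yes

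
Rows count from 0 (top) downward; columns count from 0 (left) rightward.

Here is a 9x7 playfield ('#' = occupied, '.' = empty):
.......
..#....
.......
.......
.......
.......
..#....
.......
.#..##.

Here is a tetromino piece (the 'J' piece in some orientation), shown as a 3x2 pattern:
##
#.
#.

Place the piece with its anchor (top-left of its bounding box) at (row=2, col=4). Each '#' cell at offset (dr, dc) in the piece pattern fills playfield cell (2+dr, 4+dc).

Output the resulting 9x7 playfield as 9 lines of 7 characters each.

Fill (2+0,4+0) = (2,4)
Fill (2+0,4+1) = (2,5)
Fill (2+1,4+0) = (3,4)
Fill (2+2,4+0) = (4,4)

Answer: .......
..#....
....##.
....#..
....#..
.......
..#....
.......
.#..##.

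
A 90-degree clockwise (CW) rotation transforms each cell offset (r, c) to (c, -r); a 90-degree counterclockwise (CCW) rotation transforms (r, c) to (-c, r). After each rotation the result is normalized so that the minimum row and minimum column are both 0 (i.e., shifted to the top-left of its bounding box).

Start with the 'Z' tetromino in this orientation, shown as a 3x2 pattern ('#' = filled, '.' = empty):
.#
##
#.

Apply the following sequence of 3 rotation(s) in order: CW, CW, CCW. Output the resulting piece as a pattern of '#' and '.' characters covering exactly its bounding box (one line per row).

Answer: ##.
.##

Derivation:
Start:
.#
##
#.
After rotation 1 (CW):
##.
.##
After rotation 2 (CW):
.#
##
#.
After rotation 3 (CCW):
##.
.##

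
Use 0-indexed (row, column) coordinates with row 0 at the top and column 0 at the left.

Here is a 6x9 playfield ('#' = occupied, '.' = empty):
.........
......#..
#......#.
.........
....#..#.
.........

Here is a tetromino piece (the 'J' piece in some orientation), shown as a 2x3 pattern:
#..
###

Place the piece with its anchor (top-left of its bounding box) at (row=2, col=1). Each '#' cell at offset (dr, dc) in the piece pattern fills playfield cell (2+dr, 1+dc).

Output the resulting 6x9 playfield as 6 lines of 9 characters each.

Fill (2+0,1+0) = (2,1)
Fill (2+1,1+0) = (3,1)
Fill (2+1,1+1) = (3,2)
Fill (2+1,1+2) = (3,3)

Answer: .........
......#..
##.....#.
.###.....
....#..#.
.........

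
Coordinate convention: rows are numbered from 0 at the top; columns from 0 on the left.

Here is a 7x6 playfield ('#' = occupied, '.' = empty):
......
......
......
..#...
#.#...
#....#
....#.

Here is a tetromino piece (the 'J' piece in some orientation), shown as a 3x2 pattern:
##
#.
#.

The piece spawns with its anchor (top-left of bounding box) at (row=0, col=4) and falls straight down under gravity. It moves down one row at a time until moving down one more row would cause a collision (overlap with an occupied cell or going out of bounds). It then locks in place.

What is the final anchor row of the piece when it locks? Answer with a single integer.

Spawn at (row=0, col=4). Try each row:
  row 0: fits
  row 1: fits
  row 2: fits
  row 3: fits
  row 4: blocked -> lock at row 3

Answer: 3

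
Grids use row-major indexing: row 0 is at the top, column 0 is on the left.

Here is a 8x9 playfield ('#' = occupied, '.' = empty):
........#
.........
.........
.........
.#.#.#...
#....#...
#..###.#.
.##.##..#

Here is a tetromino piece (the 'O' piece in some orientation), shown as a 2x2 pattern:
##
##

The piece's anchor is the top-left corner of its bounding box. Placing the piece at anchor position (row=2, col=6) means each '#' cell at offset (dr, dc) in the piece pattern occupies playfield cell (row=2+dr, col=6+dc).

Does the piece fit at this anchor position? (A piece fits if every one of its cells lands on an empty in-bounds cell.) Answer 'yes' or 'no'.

Answer: yes

Derivation:
Check each piece cell at anchor (2, 6):
  offset (0,0) -> (2,6): empty -> OK
  offset (0,1) -> (2,7): empty -> OK
  offset (1,0) -> (3,6): empty -> OK
  offset (1,1) -> (3,7): empty -> OK
All cells valid: yes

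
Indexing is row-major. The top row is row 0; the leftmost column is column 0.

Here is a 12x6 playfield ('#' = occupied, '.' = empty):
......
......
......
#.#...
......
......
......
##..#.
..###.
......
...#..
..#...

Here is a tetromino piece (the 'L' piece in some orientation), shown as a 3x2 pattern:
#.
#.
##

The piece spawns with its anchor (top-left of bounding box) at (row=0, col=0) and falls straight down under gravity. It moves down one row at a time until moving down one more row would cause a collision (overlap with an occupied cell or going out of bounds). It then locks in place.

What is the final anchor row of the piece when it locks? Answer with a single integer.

Answer: 0

Derivation:
Spawn at (row=0, col=0). Try each row:
  row 0: fits
  row 1: blocked -> lock at row 0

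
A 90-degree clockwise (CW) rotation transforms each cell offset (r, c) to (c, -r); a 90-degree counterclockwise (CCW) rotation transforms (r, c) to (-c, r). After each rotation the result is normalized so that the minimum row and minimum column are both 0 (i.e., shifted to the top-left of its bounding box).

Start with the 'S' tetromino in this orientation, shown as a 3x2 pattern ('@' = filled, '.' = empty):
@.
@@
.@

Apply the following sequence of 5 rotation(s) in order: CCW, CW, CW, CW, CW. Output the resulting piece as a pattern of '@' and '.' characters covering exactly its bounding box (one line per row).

Start:
@.
@@
.@
After rotation 1 (CCW):
.@@
@@.
After rotation 2 (CW):
@.
@@
.@
After rotation 3 (CW):
.@@
@@.
After rotation 4 (CW):
@.
@@
.@
After rotation 5 (CW):
.@@
@@.

Answer: .@@
@@.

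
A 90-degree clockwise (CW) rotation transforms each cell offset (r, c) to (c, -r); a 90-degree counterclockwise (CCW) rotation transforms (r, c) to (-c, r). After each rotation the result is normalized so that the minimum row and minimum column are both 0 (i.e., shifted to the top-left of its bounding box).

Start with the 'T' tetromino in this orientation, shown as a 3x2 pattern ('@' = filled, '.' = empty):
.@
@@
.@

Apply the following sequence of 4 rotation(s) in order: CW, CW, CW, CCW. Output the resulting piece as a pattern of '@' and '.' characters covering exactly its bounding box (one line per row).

Start:
.@
@@
.@
After rotation 1 (CW):
.@.
@@@
After rotation 2 (CW):
@.
@@
@.
After rotation 3 (CW):
@@@
.@.
After rotation 4 (CCW):
@.
@@
@.

Answer: @.
@@
@.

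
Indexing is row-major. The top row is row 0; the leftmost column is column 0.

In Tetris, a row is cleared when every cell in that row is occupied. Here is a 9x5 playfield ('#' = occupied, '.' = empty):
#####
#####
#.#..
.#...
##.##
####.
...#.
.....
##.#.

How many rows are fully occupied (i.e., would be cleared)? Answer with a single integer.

Answer: 2

Derivation:
Check each row:
  row 0: 0 empty cells -> FULL (clear)
  row 1: 0 empty cells -> FULL (clear)
  row 2: 3 empty cells -> not full
  row 3: 4 empty cells -> not full
  row 4: 1 empty cell -> not full
  row 5: 1 empty cell -> not full
  row 6: 4 empty cells -> not full
  row 7: 5 empty cells -> not full
  row 8: 2 empty cells -> not full
Total rows cleared: 2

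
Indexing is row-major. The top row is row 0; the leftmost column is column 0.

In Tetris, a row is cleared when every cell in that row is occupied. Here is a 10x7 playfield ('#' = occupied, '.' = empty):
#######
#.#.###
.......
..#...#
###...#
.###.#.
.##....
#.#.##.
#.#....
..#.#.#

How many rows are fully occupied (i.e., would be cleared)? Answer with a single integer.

Check each row:
  row 0: 0 empty cells -> FULL (clear)
  row 1: 2 empty cells -> not full
  row 2: 7 empty cells -> not full
  row 3: 5 empty cells -> not full
  row 4: 3 empty cells -> not full
  row 5: 3 empty cells -> not full
  row 6: 5 empty cells -> not full
  row 7: 3 empty cells -> not full
  row 8: 5 empty cells -> not full
  row 9: 4 empty cells -> not full
Total rows cleared: 1

Answer: 1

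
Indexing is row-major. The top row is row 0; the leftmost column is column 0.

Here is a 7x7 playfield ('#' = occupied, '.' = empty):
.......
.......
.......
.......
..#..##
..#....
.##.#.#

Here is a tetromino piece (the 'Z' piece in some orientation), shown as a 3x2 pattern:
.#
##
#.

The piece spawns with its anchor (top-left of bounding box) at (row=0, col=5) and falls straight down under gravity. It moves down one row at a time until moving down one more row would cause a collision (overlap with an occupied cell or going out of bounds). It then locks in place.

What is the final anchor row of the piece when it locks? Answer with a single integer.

Answer: 1

Derivation:
Spawn at (row=0, col=5). Try each row:
  row 0: fits
  row 1: fits
  row 2: blocked -> lock at row 1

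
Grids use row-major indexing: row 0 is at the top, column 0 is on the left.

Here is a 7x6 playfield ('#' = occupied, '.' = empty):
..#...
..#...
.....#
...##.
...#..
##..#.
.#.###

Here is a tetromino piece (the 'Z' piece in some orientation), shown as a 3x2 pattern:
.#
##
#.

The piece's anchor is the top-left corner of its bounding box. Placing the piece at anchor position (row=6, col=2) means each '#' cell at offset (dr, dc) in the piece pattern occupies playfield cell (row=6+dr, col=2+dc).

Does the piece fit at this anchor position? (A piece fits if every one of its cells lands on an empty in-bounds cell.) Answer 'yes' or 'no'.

Answer: no

Derivation:
Check each piece cell at anchor (6, 2):
  offset (0,1) -> (6,3): occupied ('#') -> FAIL
  offset (1,0) -> (7,2): out of bounds -> FAIL
  offset (1,1) -> (7,3): out of bounds -> FAIL
  offset (2,0) -> (8,2): out of bounds -> FAIL
All cells valid: no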